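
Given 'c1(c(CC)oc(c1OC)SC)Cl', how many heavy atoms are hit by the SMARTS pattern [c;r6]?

0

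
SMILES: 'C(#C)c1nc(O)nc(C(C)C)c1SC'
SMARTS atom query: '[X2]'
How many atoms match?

6

The query [X2] means: any atom with exactly two total connections (bonds + H).
Check the 14 heavy atoms by environment: 2× n (aromatic, X2) → match; 4× c (aromatic, X3) → no; 1× O (X2) → match; 1× S (X2) → match; 4× C (X4) → no; 2× C (X2) → match.
Summing the matching environments: 2 + 1 + 1 + 2 = 6 matching atoms.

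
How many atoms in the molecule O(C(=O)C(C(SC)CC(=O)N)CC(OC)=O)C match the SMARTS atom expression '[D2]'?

5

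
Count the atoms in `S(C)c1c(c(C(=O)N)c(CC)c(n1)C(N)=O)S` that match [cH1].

The query [cH1] means: aromatic carbon bearing exactly one hydrogen.
Check the 17 heavy atoms by environment: 1× n (aromatic, H0) → no; 5× c (aromatic, H0) → no; 1× S (H1) → no; 2× C (H0) → no; 2× O (H0) → no; 2× N (H2) → no; 1× S (H0) → no; 2× C (H3) → no; 1× C (H2) → no.
No environment satisfies the query, so 0 matching atoms.

0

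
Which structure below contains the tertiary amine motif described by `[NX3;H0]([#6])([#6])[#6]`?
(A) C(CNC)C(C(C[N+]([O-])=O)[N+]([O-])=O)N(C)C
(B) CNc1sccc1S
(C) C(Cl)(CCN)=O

A

[NX3;H0]([#6])([#6])[#6] describes a trivalent nitrogen with no H, bonded to three carbons (a tertiary amine).
(A) contains a dimethylamino group (-N(CH3)2), which satisfies every atom and bond constraint.
(B) has an N-methylamino group (-NHCH3) but the nitrogen still has one H (H1), not H0.
(C) has a primary amino group (-NH2) but the nitrogen has H2, not H0 with three carbons.
So the answer is (A).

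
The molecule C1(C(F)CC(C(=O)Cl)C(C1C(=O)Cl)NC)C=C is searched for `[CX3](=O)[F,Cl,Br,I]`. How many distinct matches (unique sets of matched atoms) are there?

2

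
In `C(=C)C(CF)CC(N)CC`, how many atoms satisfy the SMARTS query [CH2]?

4

The query [CH2] means: aliphatic carbon with exactly two hydrogens.
Check the 10 heavy atoms by environment: 4× C (H2) → match; 3× C (H1) → no; 1× C (H3) → no; 1× N (H2) → no; 1× F (H0) → no.
That gives 4 matching atoms.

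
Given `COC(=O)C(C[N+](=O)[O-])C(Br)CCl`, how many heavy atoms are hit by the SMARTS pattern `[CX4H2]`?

2

The query [CX4H2] means: sp3 carbon (X4) with exactly two hydrogens.
Check the 13 heavy atoms by environment: 2× C (H2, X4) → match; 2× C (H1, X4) → no; 1× C (H0, X3) → no; 2× O (H0, X1) → no; 1× O (H0, X2) → no; 1× C (H3, X4) → no; 1× Cl (H0, X1) → no; 1× N (charge +1, H0, X3) → no; 1× O (charge -1, H0, X1) → no; 1× Br (H0, X1) → no.
That gives 2 matching atoms.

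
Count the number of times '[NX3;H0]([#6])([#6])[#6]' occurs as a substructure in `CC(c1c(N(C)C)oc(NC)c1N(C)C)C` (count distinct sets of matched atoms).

[NX3;H0]([#6])([#6])[#6] is the SMARTS for a tertiary amine: a trivalent nitrogen with no H, bonded to three carbons.
The molecule carries 2 separate instances of a dimethylamino group (-N(CH3)2) meeting every constraint; each maps to a distinct set of atoms, giving 2 matches.

2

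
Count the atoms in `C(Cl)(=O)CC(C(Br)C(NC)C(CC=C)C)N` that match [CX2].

The query [CX2] means: C with X2: aliphatic carbon with exactly 2 total connections.
Check the 16 heavy atoms by environment: 8× C (X4) → no; 2× N (X3) → no; 3× C (X3) → no; 1× O (X1) → no; 1× Cl (X1) → no; 1× Br (X1) → no.
No environment satisfies the query, so 0 matching atoms.

0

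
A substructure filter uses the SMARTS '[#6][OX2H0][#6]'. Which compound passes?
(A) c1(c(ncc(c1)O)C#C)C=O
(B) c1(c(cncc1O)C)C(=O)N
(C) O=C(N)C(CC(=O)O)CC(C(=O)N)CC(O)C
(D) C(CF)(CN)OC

D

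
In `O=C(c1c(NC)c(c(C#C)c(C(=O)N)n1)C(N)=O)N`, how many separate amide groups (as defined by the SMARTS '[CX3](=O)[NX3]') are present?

3

[CX3](=O)[NX3] is the SMARTS for an amide: a carbonyl carbon bonded to a trivalent nitrogen.
The molecule carries 3 separate instances of a primary amide (-C(=O)NH2) meeting every constraint; each maps to a distinct set of atoms, giving 3 matches.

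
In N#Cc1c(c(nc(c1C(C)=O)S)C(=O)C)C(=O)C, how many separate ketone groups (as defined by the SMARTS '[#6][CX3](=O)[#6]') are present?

[#6][CX3](=O)[#6] is the SMARTS for a ketone: a carbonyl carbon (no H) flanked by two carbons.
The molecule carries 3 separate instances of an acetyl/ketone group (-C(=O)CH3) meeting every constraint; each maps to a distinct set of atoms, giving 3 matches.

3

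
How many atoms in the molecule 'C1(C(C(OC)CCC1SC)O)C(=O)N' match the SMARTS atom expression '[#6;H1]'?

4

The query [#6;H1] means: any carbon bearing exactly one hydrogen.
Check the 14 heavy atoms by environment: 4× C (H1) → match; 2× C (H2) → no; 1× O (H1) → no; 1× S (H0) → no; 2× C (H3) → no; 1× C (H0) → no; 2× O (H0) → no; 1× N (H2) → no.
That gives 4 matching atoms.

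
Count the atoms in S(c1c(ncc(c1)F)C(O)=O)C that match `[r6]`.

Check the 12 heavy atoms by environment: 1× n (aromatic, in 6-ring) → match; 5× c (aromatic, in 6-ring) → match; 2× C (acyclic) → no; 2× O (acyclic) → no; 1× S (acyclic) → no; 1× F (acyclic) → no.
Summing the matching environments: 1 + 5 = 6 matching atoms.

6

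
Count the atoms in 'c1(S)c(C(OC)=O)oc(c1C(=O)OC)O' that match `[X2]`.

5

Check the 15 heavy atoms by environment: 1× o (aromatic, X2) → match; 4× c (aromatic, X3) → no; 3× O (X2) → match; 2× C (X3) → no; 2× O (X1) → no; 2× C (X4) → no; 1× S (X2) → match.
Summing the matching environments: 1 + 3 + 1 = 5 matching atoms.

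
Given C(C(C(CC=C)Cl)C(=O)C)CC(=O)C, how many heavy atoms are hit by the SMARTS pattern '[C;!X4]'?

4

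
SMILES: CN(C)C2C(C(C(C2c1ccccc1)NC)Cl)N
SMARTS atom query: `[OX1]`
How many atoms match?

Check the 18 heavy atoms by environment: 8× C (X4) → no; 6× c (aromatic, X3) → no; 1× Cl (X1) → no; 3× N (X3) → no.
No environment satisfies the query, so 0 matching atoms.

0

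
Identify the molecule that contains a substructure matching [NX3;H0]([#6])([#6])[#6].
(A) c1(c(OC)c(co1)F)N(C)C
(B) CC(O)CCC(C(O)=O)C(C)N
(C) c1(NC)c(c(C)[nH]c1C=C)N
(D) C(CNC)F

A

[NX3;H0]([#6])([#6])[#6] describes a trivalent nitrogen with no H, bonded to three carbons (a tertiary amine).
(A) contains a dimethylamino group (-N(CH3)2), which satisfies every atom and bond constraint.
(B) has a primary amino group (-NH2) but the nitrogen has H2, not H0 with three carbons.
(C) has a primary amino group (-NH2) but the nitrogen has H2, not H0 with three carbons.
(D) has an N-methylamino group (-NHCH3) but the nitrogen still has one H (H1), not H0.
So the answer is (A).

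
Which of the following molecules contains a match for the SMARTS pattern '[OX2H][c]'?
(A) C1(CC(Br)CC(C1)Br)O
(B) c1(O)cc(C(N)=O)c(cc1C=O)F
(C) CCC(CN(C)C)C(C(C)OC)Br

B

[OX2H][c] describes a hydroxyl oxygen attached to an aromatic carbon (a phenol).
(A) has a hydroxyl group (-OH) but the -OH is on an aliphatic carbon, not an aromatic c.
(B) contains a hydroxyl group (-OH), which satisfies every atom and bond constraint.
(C) has a methoxy ether (-OCH3) but the oxygen has H0, not H1.
So the answer is (B).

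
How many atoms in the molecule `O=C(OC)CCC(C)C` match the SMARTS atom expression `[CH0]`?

1

The query [CH0] means: aliphatic carbon with no attached hydrogen.
Check the 9 heavy atoms by environment: 2× C (H2) → no; 1× C (H0) → match; 2× O (H0) → no; 3× C (H3) → no; 1× C (H1) → no.
That gives 1 matching atom.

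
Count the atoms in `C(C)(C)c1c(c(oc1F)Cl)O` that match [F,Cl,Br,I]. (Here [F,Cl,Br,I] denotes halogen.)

2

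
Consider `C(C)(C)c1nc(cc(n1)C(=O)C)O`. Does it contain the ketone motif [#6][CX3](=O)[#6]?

The pattern [#6][CX3](=O)[#6] describes a carbonyl carbon (no H) flanked by two carbons — a ketone.
The molecule carries an acetyl/ketone group (-C(=O)CH3), whose atoms satisfy every constraint of the query, so the pattern matches.

Yes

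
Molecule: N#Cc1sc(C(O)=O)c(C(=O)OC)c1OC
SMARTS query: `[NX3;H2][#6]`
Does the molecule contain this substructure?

No

The pattern [NX3;H2][#6] describes a trivalent nitrogen with two H attached to carbon — a primary amine.
The closest candidate here is a nitrile (-C#N), but the nitrogen is NX1 (triple-bonded), not NX3 with two H. No other fragment satisfies the full query, so there is no match.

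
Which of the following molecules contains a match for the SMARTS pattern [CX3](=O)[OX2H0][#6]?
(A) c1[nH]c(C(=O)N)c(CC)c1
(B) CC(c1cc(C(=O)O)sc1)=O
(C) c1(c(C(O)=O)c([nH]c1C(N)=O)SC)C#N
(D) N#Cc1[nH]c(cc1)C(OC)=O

[CX3](=O)[OX2H0][#6] describes a carbonyl carbon bonded to an oxygen that is itself bonded to carbon (no H on that O) (an ester).
(A) has a primary amide (-C(=O)NH2) but the carbonyl is bonded to N, not to an O-C linkage.
(B) has a carboxylic acid group (-C(=O)OH) but the singly-bonded O carries H (OX2H1, not H0).
(C) has a primary amide (-C(=O)NH2) but the carbonyl is bonded to N, not to an O-C linkage.
(D) contains a methyl-ester group (-C(=O)OCH3), which satisfies every atom and bond constraint.
So the answer is (D).

D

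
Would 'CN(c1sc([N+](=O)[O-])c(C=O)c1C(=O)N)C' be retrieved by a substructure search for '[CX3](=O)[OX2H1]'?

No

The pattern [CX3](=O)[OX2H1] describes an sp2 carbon double-bonded to O and single-bonded to an -OH oxygen — a carboxylic acid.
The closest candidate here is a primary amide (-C(=O)NH2), but the carbonyl is bonded to N, not to an -OH oxygen. No other fragment satisfies the full query, so there is no match.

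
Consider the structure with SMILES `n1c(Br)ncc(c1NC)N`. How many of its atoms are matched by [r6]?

Check the 10 heavy atoms by environment: 2× n (aromatic, in 6-ring) → match; 4× c (aromatic, in 6-ring) → match; 2× N (acyclic) → no; 1× C (acyclic) → no; 1× Br (acyclic) → no.
Summing the matching environments: 2 + 4 = 6 matching atoms.

6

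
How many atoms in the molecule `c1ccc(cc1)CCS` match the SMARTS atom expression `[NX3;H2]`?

0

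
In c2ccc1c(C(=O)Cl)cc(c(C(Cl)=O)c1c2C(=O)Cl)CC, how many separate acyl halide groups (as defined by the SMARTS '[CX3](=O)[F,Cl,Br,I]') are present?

[CX3](=O)[F,Cl,Br,I] is the SMARTS for an acyl halide: a carbonyl carbon bonded to a halogen.
The molecule carries 3 separate instances of an acyl chloride (-C(=O)Cl) meeting every constraint; each maps to a distinct set of atoms, giving 3 matches.

3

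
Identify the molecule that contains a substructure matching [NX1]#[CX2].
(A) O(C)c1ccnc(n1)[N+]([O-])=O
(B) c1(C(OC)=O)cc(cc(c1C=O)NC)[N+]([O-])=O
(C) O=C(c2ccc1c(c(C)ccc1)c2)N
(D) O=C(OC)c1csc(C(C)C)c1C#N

D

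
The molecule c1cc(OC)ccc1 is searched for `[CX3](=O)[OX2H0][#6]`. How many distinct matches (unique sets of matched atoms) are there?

0

[CX3](=O)[OX2H0][#6] is the SMARTS for an ester: a carbonyl carbon bonded to an oxygen that is itself bonded to carbon (no H on that O).
The molecule has a methoxy ether (-OCH3), but the ether oxygen is not adjacent to a C=O carbon; nothing else fits, so there are 0 matches.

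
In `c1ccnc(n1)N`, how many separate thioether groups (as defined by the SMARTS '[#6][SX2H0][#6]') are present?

0

[#6][SX2H0][#6] is the SMARTS for a thioether: an aliphatic sulfur bridging two carbons with no H on the sulfur.
No fragment in the molecule satisfies every constraint, giving 0 matches.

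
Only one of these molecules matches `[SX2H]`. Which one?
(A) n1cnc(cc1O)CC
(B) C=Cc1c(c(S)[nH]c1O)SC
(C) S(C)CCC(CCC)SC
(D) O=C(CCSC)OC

B

[SX2H] describes an aliphatic sulfur with two connections, one being H (a thiol).
(A) has a hydroxyl group (-OH) but it is an -OH, not an -SH.
(B) contains a thiol (-SH), which satisfies every atom and bond constraint.
(C) has a methylthio ether (-SCH3) but the sulfur has H0 (bonded to two carbons), not H1.
(D) has a methylthio ether (-SCH3) but the sulfur has H0 (bonded to two carbons), not H1.
So the answer is (B).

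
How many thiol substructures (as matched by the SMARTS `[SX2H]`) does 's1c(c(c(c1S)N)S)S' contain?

3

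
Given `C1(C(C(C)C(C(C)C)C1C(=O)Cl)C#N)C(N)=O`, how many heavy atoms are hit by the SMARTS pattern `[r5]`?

5

The query [r5] means: r5 matches atoms in a five-membered ring.
Check the 17 heavy atoms by environment: 5× C (in 5-ring) → match; 7× C (acyclic) → no; 2× O (acyclic) → no; 2× N (acyclic) → no; 1× Cl (acyclic) → no.
That gives 5 matching atoms.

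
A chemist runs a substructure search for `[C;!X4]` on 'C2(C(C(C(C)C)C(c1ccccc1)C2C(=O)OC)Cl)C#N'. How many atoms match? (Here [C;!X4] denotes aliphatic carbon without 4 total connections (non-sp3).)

2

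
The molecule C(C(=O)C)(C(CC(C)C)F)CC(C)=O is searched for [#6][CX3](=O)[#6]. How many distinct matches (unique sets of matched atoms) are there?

[#6][CX3](=O)[#6] is the SMARTS for a ketone: a carbonyl carbon (no H) flanked by two carbons.
The molecule carries 2 separate instances of an acetyl/ketone group (-C(=O)CH3) meeting every constraint; each maps to a distinct set of atoms, giving 2 matches.

2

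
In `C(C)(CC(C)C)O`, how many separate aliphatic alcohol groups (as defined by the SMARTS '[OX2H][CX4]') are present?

1

[OX2H][CX4] is the SMARTS for an aliphatic alcohol: a hydroxyl oxygen bound to an sp3 (X4) carbon.
Exactly one fragment in the molecule meets all constraints, giving 1 match.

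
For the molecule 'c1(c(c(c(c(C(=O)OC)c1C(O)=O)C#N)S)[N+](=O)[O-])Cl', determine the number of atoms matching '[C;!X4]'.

3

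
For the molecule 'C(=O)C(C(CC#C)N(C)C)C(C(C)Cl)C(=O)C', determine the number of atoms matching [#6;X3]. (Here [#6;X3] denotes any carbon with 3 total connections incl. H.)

The query [#6;X3] means: any carbon (aromatic or not) with three total connections.
Check the 17 heavy atoms by environment: 9× C (X4) → no; 2× C (X3) → match; 2× O (X1) → no; 1× N (X3) → no; 2× C (X2) → no; 1× Cl (X1) → no.
That gives 2 matching atoms.

2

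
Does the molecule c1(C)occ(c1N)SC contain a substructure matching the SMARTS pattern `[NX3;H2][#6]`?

The pattern [NX3;H2][#6] describes a trivalent nitrogen with two H attached to carbon — a primary amine.
The molecule carries a primary amino group (-NH2), whose atoms satisfy every constraint of the query, so the pattern matches.

Yes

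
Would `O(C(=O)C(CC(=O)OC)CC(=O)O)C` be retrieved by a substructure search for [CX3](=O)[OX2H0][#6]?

The pattern [CX3](=O)[OX2H0][#6] describes a carbonyl carbon bonded to an oxygen that is itself bonded to carbon (no H on that O) — an ester.
The molecule carries a methyl-ester group (-C(=O)OCH3), whose atoms satisfy every constraint of the query, so the pattern matches.

Yes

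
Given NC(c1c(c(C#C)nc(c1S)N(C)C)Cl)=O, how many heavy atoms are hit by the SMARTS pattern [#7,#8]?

4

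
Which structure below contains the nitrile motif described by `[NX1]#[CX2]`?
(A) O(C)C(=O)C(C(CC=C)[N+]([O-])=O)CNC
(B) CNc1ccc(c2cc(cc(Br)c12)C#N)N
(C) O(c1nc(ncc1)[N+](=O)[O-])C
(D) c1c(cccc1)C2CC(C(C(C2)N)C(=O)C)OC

B

[NX1]#[CX2] describes a nitrogen triple-bonded to a two-connected carbon (a nitrile).
(A) has a nitro group (-[N+](=O)[O-]) but there is no C#N triple bond.
(B) contains a nitrile (-C#N), which satisfies every atom and bond constraint.
(C) has a nitro group (-[N+](=O)[O-]) but there is no C#N triple bond.
(D) has a primary amino group (-NH2) but the nitrogen is NX3 (three connections), not NX1 triple-bonded.
So the answer is (B).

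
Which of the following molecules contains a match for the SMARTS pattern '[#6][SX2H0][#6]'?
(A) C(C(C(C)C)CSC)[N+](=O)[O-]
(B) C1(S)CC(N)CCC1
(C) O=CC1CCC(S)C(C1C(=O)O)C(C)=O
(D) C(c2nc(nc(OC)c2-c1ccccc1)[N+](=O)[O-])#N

A

[#6][SX2H0][#6] describes an aliphatic sulfur bridging two carbons with no H on the sulfur (a thioether).
(A) contains a methylthio ether (-SCH3), which satisfies every atom and bond constraint.
(B) has a thiol (-SH) but the sulfur has H1, not H0 bridging two carbons.
(C) has a thiol (-SH) but the sulfur has H1, not H0 bridging two carbons.
(D) has a methoxy ether (-OCH3) but the bridging atom is O, not S.
So the answer is (A).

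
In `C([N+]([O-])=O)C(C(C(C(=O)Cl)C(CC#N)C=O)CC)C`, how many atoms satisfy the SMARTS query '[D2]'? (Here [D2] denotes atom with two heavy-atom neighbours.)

The query [D2] means: atom with exactly two heavy-atom neighbours.
Check the 19 heavy atoms by environment: 5× C (D2) → match; 5× C (D3) → no; 1× N (D1) → no; 2× C (D1) → no; 3× O (D1) → no; 1× Cl (D1) → no; 1× N (charge +1, D3) → no; 1× O (charge -1, D1) → no.
That gives 5 matching atoms.

5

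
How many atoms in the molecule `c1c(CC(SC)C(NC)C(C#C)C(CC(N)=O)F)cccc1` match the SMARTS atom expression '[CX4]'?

8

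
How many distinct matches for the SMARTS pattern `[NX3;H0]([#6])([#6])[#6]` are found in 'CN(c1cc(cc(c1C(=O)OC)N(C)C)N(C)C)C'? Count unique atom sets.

[NX3;H0]([#6])([#6])[#6] is the SMARTS for a tertiary amine: a trivalent nitrogen with no H, bonded to three carbons.
The molecule carries 3 separate instances of a dimethylamino group (-N(CH3)2) meeting every constraint; each maps to a distinct set of atoms, giving 3 matches.

3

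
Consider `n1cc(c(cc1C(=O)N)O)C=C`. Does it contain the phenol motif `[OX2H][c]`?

Yes

The pattern [OX2H][c] describes a hydroxyl oxygen attached to an aromatic carbon — a phenol.
The molecule carries a hydroxyl group (-OH), whose atoms satisfy every constraint of the query, so the pattern matches.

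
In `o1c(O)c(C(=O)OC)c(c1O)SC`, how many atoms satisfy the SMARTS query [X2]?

5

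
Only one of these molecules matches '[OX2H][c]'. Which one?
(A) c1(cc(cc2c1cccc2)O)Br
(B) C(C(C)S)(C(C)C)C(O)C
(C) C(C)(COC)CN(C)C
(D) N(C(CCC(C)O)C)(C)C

[OX2H][c] describes a hydroxyl oxygen attached to an aromatic carbon (a phenol).
(A) contains a hydroxyl group (-OH), which satisfies every atom and bond constraint.
(B) has a hydroxyl group (-OH) but the -OH is on an aliphatic carbon, not an aromatic c.
(C) has a methoxy ether (-OCH3) but the oxygen has H0, not H1.
(D) has a hydroxyl group (-OH) but the -OH is on an aliphatic carbon, not an aromatic c.
So the answer is (A).

A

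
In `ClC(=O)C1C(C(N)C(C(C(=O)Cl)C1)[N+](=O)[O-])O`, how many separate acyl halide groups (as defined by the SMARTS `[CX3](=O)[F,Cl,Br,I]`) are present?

[CX3](=O)[F,Cl,Br,I] is the SMARTS for an acyl halide: a carbonyl carbon bonded to a halogen.
The molecule carries 2 separate instances of an acyl chloride (-C(=O)Cl) meeting every constraint; each maps to a distinct set of atoms, giving 2 matches.

2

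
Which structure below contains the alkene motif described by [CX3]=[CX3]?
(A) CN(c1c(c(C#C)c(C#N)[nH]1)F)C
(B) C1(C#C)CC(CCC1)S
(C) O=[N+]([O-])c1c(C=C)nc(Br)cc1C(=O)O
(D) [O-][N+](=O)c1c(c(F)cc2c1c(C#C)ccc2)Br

[CX3]=[CX3] describes a non-aromatic C=C double bond between two sp2 carbons (an alkene).
(A) has an ethynyl group (-C#CH) but the C-C bond is a triple bond, not a double bond.
(B) has an ethynyl group (-C#CH) but the C-C bond is a triple bond, not a double bond.
(C) contains a vinyl group (-CH=CH2), which satisfies every atom and bond constraint.
(D) has an ethynyl group (-C#CH) but the C-C bond is a triple bond, not a double bond.
So the answer is (C).

C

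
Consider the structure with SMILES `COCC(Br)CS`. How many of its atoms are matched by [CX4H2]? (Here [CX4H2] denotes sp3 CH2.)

2

The query [CX4H2] means: sp3 carbon (X4) with exactly two hydrogens.
Check the 7 heavy atoms by environment: 2× C (H2, X4) → match; 1× C (H1, X4) → no; 1× S (H1, X2) → no; 1× Br (H0, X1) → no; 1× O (H0, X2) → no; 1× C (H3, X4) → no.
That gives 2 matching atoms.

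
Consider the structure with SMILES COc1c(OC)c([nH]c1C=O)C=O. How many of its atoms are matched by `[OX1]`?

Check the 13 heavy atoms by environment: 1× n (aromatic, X3) → no; 4× c (aromatic, X3) → no; 2× O (X2) → no; 2× C (X4) → no; 2× C (X3) → no; 2× O (X1) → match.
That gives 2 matching atoms.

2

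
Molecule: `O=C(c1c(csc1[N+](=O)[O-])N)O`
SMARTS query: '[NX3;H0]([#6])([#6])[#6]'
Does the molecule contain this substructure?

No

The pattern [NX3;H0]([#6])([#6])[#6] describes a trivalent nitrogen with no H, bonded to three carbons — a tertiary amine.
The closest candidate here is a primary amino group (-NH2), but the nitrogen has H2, not H0 with three carbons. No other fragment satisfies the full query, so there is no match.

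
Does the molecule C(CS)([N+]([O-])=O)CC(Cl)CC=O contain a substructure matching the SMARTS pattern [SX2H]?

Yes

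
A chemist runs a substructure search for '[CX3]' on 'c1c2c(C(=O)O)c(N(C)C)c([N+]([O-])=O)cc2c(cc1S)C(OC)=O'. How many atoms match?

2

The query [CX3] means: C with X3: aliphatic carbon with exactly 3 total connections.
Check the 24 heavy atoms by environment: 10× c (aromatic, X3) → no; 1× N (charge +1, X3) → no; 1× O (charge -1, X1) → no; 3× O (X1) → no; 1× N (X3) → no; 3× C (X4) → no; 2× C (X3) → match; 2× O (X2) → no; 1× S (X2) → no.
That gives 2 matching atoms.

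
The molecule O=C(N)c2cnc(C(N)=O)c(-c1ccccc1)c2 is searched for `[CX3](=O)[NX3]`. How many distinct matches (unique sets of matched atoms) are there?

2

[CX3](=O)[NX3] is the SMARTS for an amide: a carbonyl carbon bonded to a trivalent nitrogen.
The molecule carries 2 separate instances of a primary amide (-C(=O)NH2) meeting every constraint; each maps to a distinct set of atoms, giving 2 matches.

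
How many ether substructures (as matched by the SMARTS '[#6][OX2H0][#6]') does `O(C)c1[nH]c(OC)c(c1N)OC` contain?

3

[#6][OX2H0][#6] is the SMARTS for an ether: an aliphatic oxygen bridging two carbons with no H on the oxygen.
The molecule carries 3 separate instances of a methoxy ether (-OCH3) meeting every constraint; each maps to a distinct set of atoms, giving 3 matches.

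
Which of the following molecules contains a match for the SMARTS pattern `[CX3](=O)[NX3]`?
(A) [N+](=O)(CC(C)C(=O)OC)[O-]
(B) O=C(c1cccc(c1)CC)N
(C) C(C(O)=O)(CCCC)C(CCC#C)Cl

B

[CX3](=O)[NX3] describes a carbonyl carbon bonded to a trivalent nitrogen (an amide).
(A) has a methyl-ester group (-C(=O)OCH3) but the carbonyl is bonded to O, not to an NX3 nitrogen.
(B) contains a primary amide (-C(=O)NH2), which satisfies every atom and bond constraint.
(C) has a carboxylic acid group (-C(=O)OH) but the carbonyl is bonded to O, not to an NX3 nitrogen.
So the answer is (B).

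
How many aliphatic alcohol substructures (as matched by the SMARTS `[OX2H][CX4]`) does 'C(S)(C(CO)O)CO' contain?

[OX2H][CX4] is the SMARTS for an aliphatic alcohol: a hydroxyl oxygen bound to an sp3 (X4) carbon.
The molecule carries 3 separate instances of a hydroxyl group (-OH) meeting every constraint; each maps to a distinct set of atoms, giving 3 matches.

3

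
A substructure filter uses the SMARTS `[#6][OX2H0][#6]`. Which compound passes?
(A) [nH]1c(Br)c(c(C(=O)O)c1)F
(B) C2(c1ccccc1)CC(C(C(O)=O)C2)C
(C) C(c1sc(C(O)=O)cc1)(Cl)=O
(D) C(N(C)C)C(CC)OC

D

[#6][OX2H0][#6] describes an aliphatic oxygen bridging two carbons with no H on the oxygen (an ether).
(A) has a carboxylic acid group (-C(=O)OH) but the -OH oxygen has H1; the =O is OX1, not OX2.
(B) has a carboxylic acid group (-C(=O)OH) but the -OH oxygen has H1; the =O is OX1, not OX2.
(C) has a carboxylic acid group (-C(=O)OH) but the -OH oxygen has H1; the =O is OX1, not OX2.
(D) contains a methoxy ether (-OCH3), which satisfies every atom and bond constraint.
So the answer is (D).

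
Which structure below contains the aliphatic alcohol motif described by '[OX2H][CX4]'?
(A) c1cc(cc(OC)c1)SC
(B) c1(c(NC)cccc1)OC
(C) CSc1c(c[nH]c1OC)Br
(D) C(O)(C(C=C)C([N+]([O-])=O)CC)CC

[OX2H][CX4] describes a hydroxyl oxygen bound to an sp3 (X4) carbon (an aliphatic alcohol).
(A) has a methoxy ether (-OCH3) but the oxygen has H0 (ether), not H1.
(B) has a methoxy ether (-OCH3) but the oxygen has H0 (ether), not H1.
(C) has a methoxy ether (-OCH3) but the oxygen has H0 (ether), not H1.
(D) contains a hydroxyl group (-OH), which satisfies every atom and bond constraint.
So the answer is (D).

D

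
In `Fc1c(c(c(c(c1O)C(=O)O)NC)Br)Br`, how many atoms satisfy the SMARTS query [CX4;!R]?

Check the 15 heavy atoms by environment: 6× c (aromatic, X3, in 6-ring) → no; 1× C (X3, acyclic) → no; 1× O (X1, acyclic) → no; 2× O (X2, acyclic) → no; 2× Br (X1, acyclic) → no; 1× F (X1, acyclic) → no; 1× N (X3, acyclic) → no; 1× C (X4, acyclic) → match.
That gives 1 matching atom.

1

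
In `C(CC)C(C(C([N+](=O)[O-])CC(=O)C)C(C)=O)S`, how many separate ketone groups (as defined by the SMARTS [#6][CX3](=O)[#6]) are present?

2

[#6][CX3](=O)[#6] is the SMARTS for a ketone: a carbonyl carbon (no H) flanked by two carbons.
The molecule carries 2 separate instances of an acetyl/ketone group (-C(=O)CH3) meeting every constraint; each maps to a distinct set of atoms, giving 2 matches.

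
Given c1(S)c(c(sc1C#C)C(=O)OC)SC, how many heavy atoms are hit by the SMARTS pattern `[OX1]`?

The query [OX1] means: aliphatic oxygen with one total connection — typically a carbonyl =O or an oxide.
Check the 14 heavy atoms by environment: 1× s (aromatic, X2) → no; 4× c (aromatic, X3) → no; 2× C (X2) → no; 2× S (X2) → no; 2× C (X4) → no; 1× C (X3) → no; 1× O (X1) → match; 1× O (X2) → no.
That gives 1 matching atom.

1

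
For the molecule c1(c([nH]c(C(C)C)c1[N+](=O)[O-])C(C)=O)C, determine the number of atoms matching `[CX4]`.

5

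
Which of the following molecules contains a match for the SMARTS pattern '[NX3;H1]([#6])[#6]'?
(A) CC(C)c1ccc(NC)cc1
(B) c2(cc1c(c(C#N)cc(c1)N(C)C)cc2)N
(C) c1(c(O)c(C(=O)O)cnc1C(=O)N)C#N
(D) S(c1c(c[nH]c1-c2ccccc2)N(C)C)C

A

[NX3;H1]([#6])[#6] describes a trivalent nitrogen with one H, bonded to two carbons (a secondary amine).
(A) contains an N-methylamino group (-NHCH3), which satisfies every atom and bond constraint.
(B) has a dimethylamino group (-N(CH3)2) but the nitrogen has H0, not H1.
(C) has a primary amide (-C(=O)NH2) but the -C(=O)NH2 nitrogen has H2, not H1.
(D) has a dimethylamino group (-N(CH3)2) but the nitrogen has H0, not H1.
So the answer is (A).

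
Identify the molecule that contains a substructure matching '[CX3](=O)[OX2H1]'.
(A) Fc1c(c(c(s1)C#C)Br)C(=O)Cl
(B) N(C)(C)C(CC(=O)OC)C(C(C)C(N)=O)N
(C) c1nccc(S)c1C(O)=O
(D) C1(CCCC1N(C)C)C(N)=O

[CX3](=O)[OX2H1] describes an sp2 carbon double-bonded to O and single-bonded to an -OH oxygen (a carboxylic acid).
(A) has an acyl chloride (-C(=O)Cl) but the carbonyl is bonded to Cl, not to an -OH oxygen.
(B) has a primary amide (-C(=O)NH2) but the carbonyl is bonded to N, not to an -OH oxygen.
(C) contains a carboxylic acid group (-C(=O)OH), which satisfies every atom and bond constraint.
(D) has a primary amide (-C(=O)NH2) but the carbonyl is bonded to N, not to an -OH oxygen.
So the answer is (C).

C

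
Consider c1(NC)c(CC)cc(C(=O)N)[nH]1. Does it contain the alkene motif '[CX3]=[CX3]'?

No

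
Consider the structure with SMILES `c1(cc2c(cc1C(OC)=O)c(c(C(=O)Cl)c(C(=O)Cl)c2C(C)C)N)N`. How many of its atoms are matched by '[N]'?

2

The query [N] means: uppercase N matches aliphatic (non-aromatic) nitrogen only.
Check the 25 heavy atoms by environment: 10× c (aromatic) → no; 7× C → no; 4× O → no; 2× Cl → no; 2× N → match.
That gives 2 matching atoms.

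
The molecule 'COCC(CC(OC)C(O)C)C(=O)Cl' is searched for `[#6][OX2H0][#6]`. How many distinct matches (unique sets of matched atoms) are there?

[#6][OX2H0][#6] is the SMARTS for an ether: an aliphatic oxygen bridging two carbons with no H on the oxygen.
The molecule carries 2 separate instances of a methoxy ether (-OCH3) meeting every constraint; each maps to a distinct set of atoms, giving 2 matches.

2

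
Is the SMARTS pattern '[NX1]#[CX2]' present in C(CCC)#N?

The pattern [NX1]#[CX2] describes a nitrogen triple-bonded to a two-connected carbon — a nitrile.
The molecule carries a nitrile (-C#N), whose atoms satisfy every constraint of the query, so the pattern matches.

Yes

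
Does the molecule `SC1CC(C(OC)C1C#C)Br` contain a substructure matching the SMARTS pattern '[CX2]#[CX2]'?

The pattern [CX2]#[CX2] describes a carbon-carbon triple bond — an alkyne.
The molecule carries an ethynyl group (-C#CH), whose atoms satisfy every constraint of the query, so the pattern matches.

Yes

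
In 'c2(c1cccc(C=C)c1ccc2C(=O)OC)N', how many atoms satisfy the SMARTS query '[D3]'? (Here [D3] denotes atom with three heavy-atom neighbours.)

6

The query [D3] means: atom with exactly three heavy-atom neighbours.
Check the 17 heavy atoms by environment: 5× c (aromatic, D3) → match; 5× c (aromatic, D2) → no; 1× C (D3) → match; 1× O (D1) → no; 1× O (D2) → no; 2× C (D1) → no; 1× N (D1) → no; 1× C (D2) → no.
Summing the matching environments: 5 + 1 = 6 matching atoms.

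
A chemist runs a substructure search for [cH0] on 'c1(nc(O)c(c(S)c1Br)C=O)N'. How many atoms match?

5

Check the 12 heavy atoms by environment: 1× n (aromatic, H0) → no; 5× c (aromatic, H0) → match; 1× N (H2) → no; 1× C (H1) → no; 1× O (H0) → no; 1× S (H1) → no; 1× O (H1) → no; 1× Br (H0) → no.
That gives 5 matching atoms.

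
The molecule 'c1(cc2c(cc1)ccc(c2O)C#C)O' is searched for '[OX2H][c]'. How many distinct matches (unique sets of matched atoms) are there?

2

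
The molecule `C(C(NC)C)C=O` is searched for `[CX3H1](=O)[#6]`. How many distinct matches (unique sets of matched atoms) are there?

[CX3H1](=O)[#6] is the SMARTS for an aldehyde: an sp2 carbon with one H, double-bonded to O and single-bonded to carbon.
Exactly one fragment in the molecule meets all constraints, giving 1 match.

1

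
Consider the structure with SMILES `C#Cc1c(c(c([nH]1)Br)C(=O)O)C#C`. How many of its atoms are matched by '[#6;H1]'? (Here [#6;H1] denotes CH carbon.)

2

The query [#6;H1] means: any carbon bearing exactly one hydrogen.
Check the 13 heavy atoms by environment: 1× n (aromatic, H1) → no; 4× c (aromatic, H0) → no; 3× C (H0) → no; 1× O (H0) → no; 1× O (H1) → no; 1× Br (H0) → no; 2× C (H1) → match.
That gives 2 matching atoms.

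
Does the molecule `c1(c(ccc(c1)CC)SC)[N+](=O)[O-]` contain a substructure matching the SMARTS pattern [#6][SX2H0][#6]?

The pattern [#6][SX2H0][#6] describes an aliphatic sulfur bridging two carbons with no H on the sulfur — a thioether.
The molecule carries a methylthio ether (-SCH3), whose atoms satisfy every constraint of the query, so the pattern matches.

Yes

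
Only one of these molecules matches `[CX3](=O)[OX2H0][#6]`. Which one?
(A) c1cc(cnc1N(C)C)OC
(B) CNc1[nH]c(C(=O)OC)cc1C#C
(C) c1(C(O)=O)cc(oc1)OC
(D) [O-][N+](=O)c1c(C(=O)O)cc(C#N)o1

[CX3](=O)[OX2H0][#6] describes a carbonyl carbon bonded to an oxygen that is itself bonded to carbon (no H on that O) (an ester).
(A) has a methoxy ether (-OCH3) but the ether oxygen is not adjacent to a C=O carbon.
(B) contains a methyl-ester group (-C(=O)OCH3), which satisfies every atom and bond constraint.
(C) has a carboxylic acid group (-C(=O)OH) but the singly-bonded O carries H (OX2H1, not H0).
(D) has a carboxylic acid group (-C(=O)OH) but the singly-bonded O carries H (OX2H1, not H0).
So the answer is (B).

B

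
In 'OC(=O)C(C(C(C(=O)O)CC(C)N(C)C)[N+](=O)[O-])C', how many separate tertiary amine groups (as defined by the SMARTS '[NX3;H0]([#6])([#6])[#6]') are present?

1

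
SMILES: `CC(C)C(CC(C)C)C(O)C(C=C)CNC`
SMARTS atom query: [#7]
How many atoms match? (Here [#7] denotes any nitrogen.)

1

Check the 16 heavy atoms by environment: 14× C → no; 1× N → match; 1× O → no.
That gives 1 matching atom.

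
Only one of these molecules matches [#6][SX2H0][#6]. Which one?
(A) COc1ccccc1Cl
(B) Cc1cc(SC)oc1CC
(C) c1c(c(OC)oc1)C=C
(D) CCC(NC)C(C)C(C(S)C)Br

[#6][SX2H0][#6] describes an aliphatic sulfur bridging two carbons with no H on the sulfur (a thioether).
(A) has a methoxy ether (-OCH3) but the bridging atom is O, not S.
(B) contains a methylthio ether (-SCH3), which satisfies every atom and bond constraint.
(C) has a methoxy ether (-OCH3) but the bridging atom is O, not S.
(D) has a thiol (-SH) but the sulfur has H1, not H0 bridging two carbons.
So the answer is (B).

B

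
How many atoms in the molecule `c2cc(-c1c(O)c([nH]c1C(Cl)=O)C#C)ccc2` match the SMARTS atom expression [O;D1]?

Check the 17 heavy atoms by environment: 1× n (aromatic, D2) → no; 5× c (aromatic, D3) → no; 5× c (aromatic, D2) → no; 1× C (D2) → no; 1× C (D1) → no; 2× O (D1) → match; 1× C (D3) → no; 1× Cl (D1) → no.
That gives 2 matching atoms.

2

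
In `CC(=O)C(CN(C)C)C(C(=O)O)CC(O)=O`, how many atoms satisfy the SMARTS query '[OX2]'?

2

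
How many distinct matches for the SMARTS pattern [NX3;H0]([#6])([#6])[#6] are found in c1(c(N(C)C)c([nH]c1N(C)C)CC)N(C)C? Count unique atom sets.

3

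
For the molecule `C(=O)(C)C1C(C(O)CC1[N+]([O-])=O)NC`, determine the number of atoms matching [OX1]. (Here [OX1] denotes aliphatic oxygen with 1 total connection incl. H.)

The query [OX1] means: aliphatic oxygen with one total connection — typically a carbonyl =O or an oxide.
Check the 14 heavy atoms by environment: 7× C (X4) → no; 1× N (X3) → no; 1× C (X3) → no; 2× O (X1) → match; 1× O (X2) → no; 1× N (charge +1, X3) → no; 1× O (charge -1, X1) → match.
Summing the matching environments: 2 + 1 = 3 matching atoms.

3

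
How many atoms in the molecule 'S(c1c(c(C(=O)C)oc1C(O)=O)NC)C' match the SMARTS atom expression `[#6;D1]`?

3

The query [#6;D1] means: carbon bonded to exactly one heavy atom.
Check the 15 heavy atoms by environment: 1× o (aromatic, D2) → no; 4× c (aromatic, D3) → no; 2× C (D3) → no; 3× O (D1) → no; 1× N (D2) → no; 3× C (D1) → match; 1× S (D2) → no.
That gives 3 matching atoms.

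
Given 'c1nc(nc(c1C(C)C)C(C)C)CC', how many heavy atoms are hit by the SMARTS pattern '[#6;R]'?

4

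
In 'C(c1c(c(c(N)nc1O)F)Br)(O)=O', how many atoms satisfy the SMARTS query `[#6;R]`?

The query [#6;R] means: carbon that is part of a ring.
Check the 13 heavy atoms by environment: 1× n (aromatic, in 6-ring) → no; 5× c (aromatic, in 6-ring) → match; 1× Br (acyclic) → no; 1× F (acyclic) → no; 1× C (acyclic) → no; 3× O (acyclic) → no; 1× N (acyclic) → no.
That gives 5 matching atoms.

5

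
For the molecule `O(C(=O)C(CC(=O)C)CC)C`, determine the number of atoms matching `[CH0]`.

2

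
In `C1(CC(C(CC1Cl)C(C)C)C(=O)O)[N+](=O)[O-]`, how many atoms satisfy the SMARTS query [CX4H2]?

2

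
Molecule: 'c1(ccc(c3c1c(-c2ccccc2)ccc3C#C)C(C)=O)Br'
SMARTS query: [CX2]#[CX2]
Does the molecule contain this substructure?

Yes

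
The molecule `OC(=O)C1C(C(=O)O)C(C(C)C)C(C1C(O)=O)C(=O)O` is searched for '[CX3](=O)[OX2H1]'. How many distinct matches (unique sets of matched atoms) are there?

4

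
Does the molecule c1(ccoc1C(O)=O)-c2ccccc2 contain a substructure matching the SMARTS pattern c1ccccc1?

Yes

The pattern c1ccccc1 describes six aromatic carbons in a ring — a benzene ring.
The molecule carries a phenyl ring, whose atoms satisfy every constraint of the query, so the pattern matches.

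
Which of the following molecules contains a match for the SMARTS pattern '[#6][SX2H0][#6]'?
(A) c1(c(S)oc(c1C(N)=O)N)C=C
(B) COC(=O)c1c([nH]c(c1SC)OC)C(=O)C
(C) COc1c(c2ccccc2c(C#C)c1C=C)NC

B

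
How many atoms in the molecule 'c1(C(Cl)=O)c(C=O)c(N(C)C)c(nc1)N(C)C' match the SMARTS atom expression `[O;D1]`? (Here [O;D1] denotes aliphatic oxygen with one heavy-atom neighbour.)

2

The query [O;D1] means: aliphatic oxygen bonded to exactly one heavy atom.
Check the 17 heavy atoms by environment: 1× n (aromatic, D2) → no; 4× c (aromatic, D3) → no; 1× c (aromatic, D2) → no; 2× N (D3) → no; 4× C (D1) → no; 1× C (D3) → no; 2× O (D1) → match; 1× Cl (D1) → no; 1× C (D2) → no.
That gives 2 matching atoms.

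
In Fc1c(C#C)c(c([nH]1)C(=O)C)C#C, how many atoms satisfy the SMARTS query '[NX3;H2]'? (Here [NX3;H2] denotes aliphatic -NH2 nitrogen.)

0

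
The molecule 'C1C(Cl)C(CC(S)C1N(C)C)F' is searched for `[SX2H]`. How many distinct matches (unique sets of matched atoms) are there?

1

[SX2H] is the SMARTS for a thiol: an aliphatic sulfur with two connections, one being H.
Exactly one fragment in the molecule meets all constraints, giving 1 match.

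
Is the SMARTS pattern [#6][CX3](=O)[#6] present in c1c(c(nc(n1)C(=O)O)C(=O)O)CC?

No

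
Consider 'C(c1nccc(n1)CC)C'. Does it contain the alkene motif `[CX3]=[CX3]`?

The pattern [CX3]=[CX3] describes a non-aromatic C=C double bond between two sp2 carbons — an alkene.
The closest candidate here is an ethyl group (-CH2CH3), but its C-C bond is a single bond between CX4 carbons, not CX3=CX3. No other fragment satisfies the full query, so there is no match.

No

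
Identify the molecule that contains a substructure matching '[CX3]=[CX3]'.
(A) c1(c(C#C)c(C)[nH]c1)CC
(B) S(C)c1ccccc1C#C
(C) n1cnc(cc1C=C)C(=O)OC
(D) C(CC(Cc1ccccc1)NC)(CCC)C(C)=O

C

[CX3]=[CX3] describes a non-aromatic C=C double bond between two sp2 carbons (an alkene).
(A) has an ethynyl group (-C#CH) but the C-C bond is a triple bond, not a double bond.
(B) has an ethynyl group (-C#CH) but the C-C bond is a triple bond, not a double bond.
(C) contains a vinyl group (-CH=CH2), which satisfies every atom and bond constraint.
(D) has an ethyl group (-CH2CH3) but its C-C bond is a single bond between CX4 carbons, not CX3=CX3.
So the answer is (C).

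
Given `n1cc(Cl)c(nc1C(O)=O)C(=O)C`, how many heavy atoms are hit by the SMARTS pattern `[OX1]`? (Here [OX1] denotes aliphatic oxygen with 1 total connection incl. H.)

2

The query [OX1] means: aliphatic oxygen with one total connection — typically a carbonyl =O or an oxide.
Check the 13 heavy atoms by environment: 2× n (aromatic, X2) → no; 4× c (aromatic, X3) → no; 2× C (X3) → no; 2× O (X1) → match; 1× O (X2) → no; 1× C (X4) → no; 1× Cl (X1) → no.
That gives 2 matching atoms.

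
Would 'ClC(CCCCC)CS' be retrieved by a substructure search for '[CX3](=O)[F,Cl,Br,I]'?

No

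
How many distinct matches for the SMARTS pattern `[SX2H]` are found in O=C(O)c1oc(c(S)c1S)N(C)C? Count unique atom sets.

2

[SX2H] is the SMARTS for a thiol: an aliphatic sulfur with two connections, one being H.
The molecule carries 2 separate instances of a thiol (-SH) meeting every constraint; each maps to a distinct set of atoms, giving 2 matches.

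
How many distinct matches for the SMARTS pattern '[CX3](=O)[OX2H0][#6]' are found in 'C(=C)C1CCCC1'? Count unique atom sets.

0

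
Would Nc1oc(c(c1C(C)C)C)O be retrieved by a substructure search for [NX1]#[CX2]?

No

The pattern [NX1]#[CX2] describes a nitrogen triple-bonded to a two-connected carbon — a nitrile.
The closest candidate here is a primary amino group (-NH2), but the nitrogen is NX3 (three connections), not NX1 triple-bonded. No other fragment satisfies the full query, so there is no match.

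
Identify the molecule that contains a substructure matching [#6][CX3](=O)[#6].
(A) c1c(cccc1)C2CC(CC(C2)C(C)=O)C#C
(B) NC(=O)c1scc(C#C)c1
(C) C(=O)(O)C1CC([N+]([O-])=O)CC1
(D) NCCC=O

A

[#6][CX3](=O)[#6] describes a carbonyl carbon (no H) flanked by two carbons (a ketone).
(A) contains an acetyl/ketone group (-C(=O)CH3), which satisfies every atom and bond constraint.
(B) has a primary amide (-C(=O)NH2) but one neighbour of the carbonyl carbon is N, not C.
(C) has a carboxylic acid group (-C(=O)OH) but one neighbour of the carbonyl carbon is O, not C.
(D) has an aldehyde (-CHO) but the carbonyl carbon has H1, so it is not flanked by two carbons.
So the answer is (A).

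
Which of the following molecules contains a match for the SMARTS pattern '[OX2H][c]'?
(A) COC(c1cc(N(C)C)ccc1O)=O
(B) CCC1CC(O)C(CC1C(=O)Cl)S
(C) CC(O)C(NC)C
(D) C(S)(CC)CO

[OX2H][c] describes a hydroxyl oxygen attached to an aromatic carbon (a phenol).
(A) contains a hydroxyl group (-OH), which satisfies every atom and bond constraint.
(B) has a hydroxyl group (-OH) but the -OH is on an aliphatic carbon, not an aromatic c.
(C) has a hydroxyl group (-OH) but the -OH is on an aliphatic carbon, not an aromatic c.
(D) has a hydroxyl group (-OH) but the -OH is on an aliphatic carbon, not an aromatic c.
So the answer is (A).

A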